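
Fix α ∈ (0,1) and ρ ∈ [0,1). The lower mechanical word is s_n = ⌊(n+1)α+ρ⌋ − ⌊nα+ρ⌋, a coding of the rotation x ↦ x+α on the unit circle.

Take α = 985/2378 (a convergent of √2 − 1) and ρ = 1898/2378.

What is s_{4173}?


0

(n+1)α + ρ = (4174·985 + 1898) / 2378 = 4113288/2378
nα + ρ     = (4173·985 + 1898) / 2378 = 4112303/2378
⌊4113288/2378⌋ = 1729,  ⌊4112303/2378⌋ = 1729
s_{4173} = 1729 − 1729 = 0


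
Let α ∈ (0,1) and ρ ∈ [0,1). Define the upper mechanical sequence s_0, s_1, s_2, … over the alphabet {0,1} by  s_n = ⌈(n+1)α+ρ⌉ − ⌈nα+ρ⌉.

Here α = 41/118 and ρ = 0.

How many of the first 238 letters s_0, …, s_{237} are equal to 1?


#1s = Σ_{n=0}^{237} s_n = Σ_{n=0}^{237} (⌈(n+1)α+ρ⌉ − ⌈nα+ρ⌉)
the sum telescopes: every ⌈nα+ρ⌉ with 0 < n < 238 appears once with + and once with −, leaving ⌈238α+ρ⌉ − ⌈0·α+ρ⌉
238α + ρ = (238·41) / 118 = 9758/118
ρ = 0/118
⌈9758/118⌉ = 83,  ⌈0/118⌉ = 0
#1s = 83 − 0 = 83

83


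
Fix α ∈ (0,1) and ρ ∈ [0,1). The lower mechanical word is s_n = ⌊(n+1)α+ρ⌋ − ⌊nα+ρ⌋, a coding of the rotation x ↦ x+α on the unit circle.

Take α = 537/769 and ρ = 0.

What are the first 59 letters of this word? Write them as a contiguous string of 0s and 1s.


01101101101110110110111011011011101101101110110110111011011

n=0: ⌊(1·537)/769⌋ − ⌊(0·537)/769⌋ = ⌊537/769⌋ − ⌊0/769⌋ = 0 − 0 = 0
n=1: ⌊(2·537)/769⌋ − ⌊(1·537)/769⌋ = ⌊1074/769⌋ − ⌊537/769⌋ = 1 − 0 = 1
n=2: ⌊(3·537)/769⌋ − ⌊(2·537)/769⌋ = ⌊1611/769⌋ − ⌊1074/769⌋ = 2 − 1 = 1
n=3: ⌊(4·537)/769⌋ − ⌊(3·537)/769⌋ = ⌊2148/769⌋ − ⌊1611/769⌋ = 2 − 2 = 0
n=4: ⌊(5·537)/769⌋ − ⌊(4·537)/769⌋ = ⌊2685/769⌋ − ⌊2148/769⌋ = 3 − 2 = 1
n=5: ⌊(6·537)/769⌋ − ⌊(5·537)/769⌋ = ⌊3222/769⌋ − ⌊2685/769⌋ = 4 − 3 = 1
n=6: ⌊(7·537)/769⌋ − ⌊(6·537)/769⌋ = ⌊3759/769⌋ − ⌊3222/769⌋ = 4 − 4 = 0
n=7: ⌊(8·537)/769⌋ − ⌊(7·537)/769⌋ = ⌊4296/769⌋ − ⌊3759/769⌋ = 5 − 4 = 1
n=8: ⌊(9·537)/769⌋ − ⌊(8·537)/769⌋ = ⌊4833/769⌋ − ⌊4296/769⌋ = 6 − 5 = 1
n=9: ⌊(10·537)/769⌋ − ⌊(9·537)/769⌋ = ⌊5370/769⌋ − ⌊4833/769⌋ = 6 − 6 = 0
n=10: ⌊(11·537)/769⌋ − ⌊(10·537)/769⌋ = ⌊5907/769⌋ − ⌊5370/769⌋ = 7 − 6 = 1
n=11: ⌊(12·537)/769⌋ − ⌊(11·537)/769⌋ = ⌊6444/769⌋ − ⌊5907/769⌋ = 8 − 7 = 1
n=12: ⌊(13·537)/769⌋ − ⌊(12·537)/769⌋ = ⌊6981/769⌋ − ⌊6444/769⌋ = 9 − 8 = 1
n=13: ⌊(14·537)/769⌋ − ⌊(13·537)/769⌋ = ⌊7518/769⌋ − ⌊6981/769⌋ = 9 − 9 = 0
n=14: ⌊(15·537)/769⌋ − ⌊(14·537)/769⌋ = ⌊8055/769⌋ − ⌊7518/769⌋ = 10 − 9 = 1
n=15: ⌊(16·537)/769⌋ − ⌊(15·537)/769⌋ = ⌊8592/769⌋ − ⌊8055/769⌋ = 11 − 10 = 1
n=16: ⌊(17·537)/769⌋ − ⌊(16·537)/769⌋ = ⌊9129/769⌋ − ⌊8592/769⌋ = 11 − 11 = 0
n=17: ⌊(18·537)/769⌋ − ⌊(17·537)/769⌋ = ⌊9666/769⌋ − ⌊9129/769⌋ = 12 − 11 = 1
n=18: ⌊(19·537)/769⌋ − ⌊(18·537)/769⌋ = ⌊10203/769⌋ − ⌊9666/769⌋ = 13 − 12 = 1
n=19: ⌊(20·537)/769⌋ − ⌊(19·537)/769⌋ = ⌊10740/769⌋ − ⌊10203/769⌋ = 13 − 13 = 0
n=20: ⌊(21·537)/769⌋ − ⌊(20·537)/769⌋ = ⌊11277/769⌋ − ⌊10740/769⌋ = 14 − 13 = 1
n=21: ⌊(22·537)/769⌋ − ⌊(21·537)/769⌋ = ⌊11814/769⌋ − ⌊11277/769⌋ = 15 − 14 = 1
n=22: ⌊(23·537)/769⌋ − ⌊(22·537)/769⌋ = ⌊12351/769⌋ − ⌊11814/769⌋ = 16 − 15 = 1
n=23: ⌊(24·537)/769⌋ − ⌊(23·537)/769⌋ = ⌊12888/769⌋ − ⌊12351/769⌋ = 16 − 16 = 0
n=24: ⌊(25·537)/769⌋ − ⌊(24·537)/769⌋ = ⌊13425/769⌋ − ⌊12888/769⌋ = 17 − 16 = 1
n=25: ⌊(26·537)/769⌋ − ⌊(25·537)/769⌋ = ⌊13962/769⌋ − ⌊13425/769⌋ = 18 − 17 = 1
n=26: ⌊(27·537)/769⌋ − ⌊(26·537)/769⌋ = ⌊14499/769⌋ − ⌊13962/769⌋ = 18 − 18 = 0
n=27: ⌊(28·537)/769⌋ − ⌊(27·537)/769⌋ = ⌊15036/769⌋ − ⌊14499/769⌋ = 19 − 18 = 1
n=28: ⌊(29·537)/769⌋ − ⌊(28·537)/769⌋ = ⌊15573/769⌋ − ⌊15036/769⌋ = 20 − 19 = 1
n=29: ⌊(30·537)/769⌋ − ⌊(29·537)/769⌋ = ⌊16110/769⌋ − ⌊15573/769⌋ = 20 − 20 = 0
n=30: ⌊(31·537)/769⌋ − ⌊(30·537)/769⌋ = ⌊16647/769⌋ − ⌊16110/769⌋ = 21 − 20 = 1
n=31: ⌊(32·537)/769⌋ − ⌊(31·537)/769⌋ = ⌊17184/769⌋ − ⌊16647/769⌋ = 22 − 21 = 1
n=32: ⌊(33·537)/769⌋ − ⌊(32·537)/769⌋ = ⌊17721/769⌋ − ⌊17184/769⌋ = 23 − 22 = 1
n=33: ⌊(34·537)/769⌋ − ⌊(33·537)/769⌋ = ⌊18258/769⌋ − ⌊17721/769⌋ = 23 − 23 = 0
n=34: ⌊(35·537)/769⌋ − ⌊(34·537)/769⌋ = ⌊18795/769⌋ − ⌊18258/769⌋ = 24 − 23 = 1
n=35: ⌊(36·537)/769⌋ − ⌊(35·537)/769⌋ = ⌊19332/769⌋ − ⌊18795/769⌋ = 25 − 24 = 1
n=36: ⌊(37·537)/769⌋ − ⌊(36·537)/769⌋ = ⌊19869/769⌋ − ⌊19332/769⌋ = 25 − 25 = 0
n=37: ⌊(38·537)/769⌋ − ⌊(37·537)/769⌋ = ⌊20406/769⌋ − ⌊19869/769⌋ = 26 − 25 = 1
n=38: ⌊(39·537)/769⌋ − ⌊(38·537)/769⌋ = ⌊20943/769⌋ − ⌊20406/769⌋ = 27 − 26 = 1
n=39: ⌊(40·537)/769⌋ − ⌊(39·537)/769⌋ = ⌊21480/769⌋ − ⌊20943/769⌋ = 27 − 27 = 0
n=40: ⌊(41·537)/769⌋ − ⌊(40·537)/769⌋ = ⌊22017/769⌋ − ⌊21480/769⌋ = 28 − 27 = 1
n=41: ⌊(42·537)/769⌋ − ⌊(41·537)/769⌋ = ⌊22554/769⌋ − ⌊22017/769⌋ = 29 − 28 = 1
n=42: ⌊(43·537)/769⌋ − ⌊(42·537)/769⌋ = ⌊23091/769⌋ − ⌊22554/769⌋ = 30 − 29 = 1
n=43: ⌊(44·537)/769⌋ − ⌊(43·537)/769⌋ = ⌊23628/769⌋ − ⌊23091/769⌋ = 30 − 30 = 0
n=44: ⌊(45·537)/769⌋ − ⌊(44·537)/769⌋ = ⌊24165/769⌋ − ⌊23628/769⌋ = 31 − 30 = 1
n=45: ⌊(46·537)/769⌋ − ⌊(45·537)/769⌋ = ⌊24702/769⌋ − ⌊24165/769⌋ = 32 − 31 = 1
n=46: ⌊(47·537)/769⌋ − ⌊(46·537)/769⌋ = ⌊25239/769⌋ − ⌊24702/769⌋ = 32 − 32 = 0
n=47: ⌊(48·537)/769⌋ − ⌊(47·537)/769⌋ = ⌊25776/769⌋ − ⌊25239/769⌋ = 33 − 32 = 1
n=48: ⌊(49·537)/769⌋ − ⌊(48·537)/769⌋ = ⌊26313/769⌋ − ⌊25776/769⌋ = 34 − 33 = 1
n=49: ⌊(50·537)/769⌋ − ⌊(49·537)/769⌋ = ⌊26850/769⌋ − ⌊26313/769⌋ = 34 − 34 = 0
n=50: ⌊(51·537)/769⌋ − ⌊(50·537)/769⌋ = ⌊27387/769⌋ − ⌊26850/769⌋ = 35 − 34 = 1
n=51: ⌊(52·537)/769⌋ − ⌊(51·537)/769⌋ = ⌊27924/769⌋ − ⌊27387/769⌋ = 36 − 35 = 1
n=52: ⌊(53·537)/769⌋ − ⌊(52·537)/769⌋ = ⌊28461/769⌋ − ⌊27924/769⌋ = 37 − 36 = 1
n=53: ⌊(54·537)/769⌋ − ⌊(53·537)/769⌋ = ⌊28998/769⌋ − ⌊28461/769⌋ = 37 − 37 = 0
n=54: ⌊(55·537)/769⌋ − ⌊(54·537)/769⌋ = ⌊29535/769⌋ − ⌊28998/769⌋ = 38 − 37 = 1
n=55: ⌊(56·537)/769⌋ − ⌊(55·537)/769⌋ = ⌊30072/769⌋ − ⌊29535/769⌋ = 39 − 38 = 1
n=56: ⌊(57·537)/769⌋ − ⌊(56·537)/769⌋ = ⌊30609/769⌋ − ⌊30072/769⌋ = 39 − 39 = 0
n=57: ⌊(58·537)/769⌋ − ⌊(57·537)/769⌋ = ⌊31146/769⌋ − ⌊30609/769⌋ = 40 − 39 = 1
n=58: ⌊(59·537)/769⌋ − ⌊(58·537)/769⌋ = ⌊31683/769⌋ − ⌊31146/769⌋ = 41 − 40 = 1


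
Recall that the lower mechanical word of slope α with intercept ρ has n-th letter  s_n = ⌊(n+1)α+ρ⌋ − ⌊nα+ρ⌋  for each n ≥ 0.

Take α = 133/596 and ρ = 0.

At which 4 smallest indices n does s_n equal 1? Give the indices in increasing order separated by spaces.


4 8 13 17

n=0: ⌊133/596⌋−⌊0/596⌋ = 0−0 = 0
n=1: ⌊266/596⌋−⌊133/596⌋ = 0−0 = 0
n=2: ⌊399/596⌋−⌊266/596⌋ = 0−0 = 0
n=3: ⌊532/596⌋−⌊399/596⌋ = 0−0 = 0
n=4: ⌊665/596⌋−⌊532/596⌋ = 1−0 = 1  ← one
n=5: ⌊798/596⌋−⌊665/596⌋ = 1−1 = 0
n=6: ⌊931/596⌋−⌊798/596⌋ = 1−1 = 0
n=7: ⌊1064/596⌋−⌊931/596⌋ = 1−1 = 0
n=8: ⌊1197/596⌋−⌊1064/596⌋ = 2−1 = 1  ← one
n=9: ⌊1330/596⌋−⌊1197/596⌋ = 2−2 = 0
n=10: ⌊1463/596⌋−⌊1330/596⌋ = 2−2 = 0
n=11: ⌊1596/596⌋−⌊1463/596⌋ = 2−2 = 0
n=12: ⌊1729/596⌋−⌊1596/596⌋ = 2−2 = 0
n=13: ⌊1862/596⌋−⌊1729/596⌋ = 3−2 = 1  ← one
n=14: ⌊1995/596⌋−⌊1862/596⌋ = 3−3 = 0
n=15: ⌊2128/596⌋−⌊1995/596⌋ = 3−3 = 0
n=16: ⌊2261/596⌋−⌊2128/596⌋ = 3−3 = 0
n=17: ⌊2394/596⌋−⌊2261/596⌋ = 4−3 = 1  ← one
positions of the first 4 ones: 4 8 13 17


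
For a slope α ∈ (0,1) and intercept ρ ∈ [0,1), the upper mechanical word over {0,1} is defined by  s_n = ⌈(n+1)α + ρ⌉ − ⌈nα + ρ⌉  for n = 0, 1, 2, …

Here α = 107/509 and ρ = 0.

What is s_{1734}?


0

(n+1)α + ρ = (1735·107) / 509 = 185645/509
nα + ρ     = (1734·107) / 509 = 185538/509
⌈185645/509⌉ = 365,  ⌈185538/509⌉ = 365
s_{1734} = 365 − 365 = 0


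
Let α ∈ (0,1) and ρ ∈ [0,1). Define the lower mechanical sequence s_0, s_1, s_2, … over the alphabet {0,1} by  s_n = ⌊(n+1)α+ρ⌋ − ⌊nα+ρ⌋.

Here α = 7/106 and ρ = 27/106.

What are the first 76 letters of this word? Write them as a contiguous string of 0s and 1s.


n=0: ⌊(1·7+27)/106⌋ − ⌊(0·7+27)/106⌋ = ⌊34/106⌋ − ⌊27/106⌋ = 0 − 0 = 0
n=1: ⌊(2·7+27)/106⌋ − ⌊(1·7+27)/106⌋ = ⌊41/106⌋ − ⌊34/106⌋ = 0 − 0 = 0
n=2: ⌊(3·7+27)/106⌋ − ⌊(2·7+27)/106⌋ = ⌊48/106⌋ − ⌊41/106⌋ = 0 − 0 = 0
n=3: ⌊(4·7+27)/106⌋ − ⌊(3·7+27)/106⌋ = ⌊55/106⌋ − ⌊48/106⌋ = 0 − 0 = 0
n=4: ⌊(5·7+27)/106⌋ − ⌊(4·7+27)/106⌋ = ⌊62/106⌋ − ⌊55/106⌋ = 0 − 0 = 0
n=5: ⌊(6·7+27)/106⌋ − ⌊(5·7+27)/106⌋ = ⌊69/106⌋ − ⌊62/106⌋ = 0 − 0 = 0
n=6: ⌊(7·7+27)/106⌋ − ⌊(6·7+27)/106⌋ = ⌊76/106⌋ − ⌊69/106⌋ = 0 − 0 = 0
n=7: ⌊(8·7+27)/106⌋ − ⌊(7·7+27)/106⌋ = ⌊83/106⌋ − ⌊76/106⌋ = 0 − 0 = 0
n=8: ⌊(9·7+27)/106⌋ − ⌊(8·7+27)/106⌋ = ⌊90/106⌋ − ⌊83/106⌋ = 0 − 0 = 0
n=9: ⌊(10·7+27)/106⌋ − ⌊(9·7+27)/106⌋ = ⌊97/106⌋ − ⌊90/106⌋ = 0 − 0 = 0
n=10: ⌊(11·7+27)/106⌋ − ⌊(10·7+27)/106⌋ = ⌊104/106⌋ − ⌊97/106⌋ = 0 − 0 = 0
n=11: ⌊(12·7+27)/106⌋ − ⌊(11·7+27)/106⌋ = ⌊111/106⌋ − ⌊104/106⌋ = 1 − 0 = 1
n=12: ⌊(13·7+27)/106⌋ − ⌊(12·7+27)/106⌋ = ⌊118/106⌋ − ⌊111/106⌋ = 1 − 1 = 0
n=13: ⌊(14·7+27)/106⌋ − ⌊(13·7+27)/106⌋ = ⌊125/106⌋ − ⌊118/106⌋ = 1 − 1 = 0
n=14: ⌊(15·7+27)/106⌋ − ⌊(14·7+27)/106⌋ = ⌊132/106⌋ − ⌊125/106⌋ = 1 − 1 = 0
n=15: ⌊(16·7+27)/106⌋ − ⌊(15·7+27)/106⌋ = ⌊139/106⌋ − ⌊132/106⌋ = 1 − 1 = 0
n=16: ⌊(17·7+27)/106⌋ − ⌊(16·7+27)/106⌋ = ⌊146/106⌋ − ⌊139/106⌋ = 1 − 1 = 0
n=17: ⌊(18·7+27)/106⌋ − ⌊(17·7+27)/106⌋ = ⌊153/106⌋ − ⌊146/106⌋ = 1 − 1 = 0
n=18: ⌊(19·7+27)/106⌋ − ⌊(18·7+27)/106⌋ = ⌊160/106⌋ − ⌊153/106⌋ = 1 − 1 = 0
n=19: ⌊(20·7+27)/106⌋ − ⌊(19·7+27)/106⌋ = ⌊167/106⌋ − ⌊160/106⌋ = 1 − 1 = 0
n=20: ⌊(21·7+27)/106⌋ − ⌊(20·7+27)/106⌋ = ⌊174/106⌋ − ⌊167/106⌋ = 1 − 1 = 0
n=21: ⌊(22·7+27)/106⌋ − ⌊(21·7+27)/106⌋ = ⌊181/106⌋ − ⌊174/106⌋ = 1 − 1 = 0
n=22: ⌊(23·7+27)/106⌋ − ⌊(22·7+27)/106⌋ = ⌊188/106⌋ − ⌊181/106⌋ = 1 − 1 = 0
n=23: ⌊(24·7+27)/106⌋ − ⌊(23·7+27)/106⌋ = ⌊195/106⌋ − ⌊188/106⌋ = 1 − 1 = 0
n=24: ⌊(25·7+27)/106⌋ − ⌊(24·7+27)/106⌋ = ⌊202/106⌋ − ⌊195/106⌋ = 1 − 1 = 0
n=25: ⌊(26·7+27)/106⌋ − ⌊(25·7+27)/106⌋ = ⌊209/106⌋ − ⌊202/106⌋ = 1 − 1 = 0
n=26: ⌊(27·7+27)/106⌋ − ⌊(26·7+27)/106⌋ = ⌊216/106⌋ − ⌊209/106⌋ = 2 − 1 = 1
n=27: ⌊(28·7+27)/106⌋ − ⌊(27·7+27)/106⌋ = ⌊223/106⌋ − ⌊216/106⌋ = 2 − 2 = 0
n=28: ⌊(29·7+27)/106⌋ − ⌊(28·7+27)/106⌋ = ⌊230/106⌋ − ⌊223/106⌋ = 2 − 2 = 0
n=29: ⌊(30·7+27)/106⌋ − ⌊(29·7+27)/106⌋ = ⌊237/106⌋ − ⌊230/106⌋ = 2 − 2 = 0
n=30: ⌊(31·7+27)/106⌋ − ⌊(30·7+27)/106⌋ = ⌊244/106⌋ − ⌊237/106⌋ = 2 − 2 = 0
n=31: ⌊(32·7+27)/106⌋ − ⌊(31·7+27)/106⌋ = ⌊251/106⌋ − ⌊244/106⌋ = 2 − 2 = 0
n=32: ⌊(33·7+27)/106⌋ − ⌊(32·7+27)/106⌋ = ⌊258/106⌋ − ⌊251/106⌋ = 2 − 2 = 0
n=33: ⌊(34·7+27)/106⌋ − ⌊(33·7+27)/106⌋ = ⌊265/106⌋ − ⌊258/106⌋ = 2 − 2 = 0
n=34: ⌊(35·7+27)/106⌋ − ⌊(34·7+27)/106⌋ = ⌊272/106⌋ − ⌊265/106⌋ = 2 − 2 = 0
n=35: ⌊(36·7+27)/106⌋ − ⌊(35·7+27)/106⌋ = ⌊279/106⌋ − ⌊272/106⌋ = 2 − 2 = 0
n=36: ⌊(37·7+27)/106⌋ − ⌊(36·7+27)/106⌋ = ⌊286/106⌋ − ⌊279/106⌋ = 2 − 2 = 0
n=37: ⌊(38·7+27)/106⌋ − ⌊(37·7+27)/106⌋ = ⌊293/106⌋ − ⌊286/106⌋ = 2 − 2 = 0
n=38: ⌊(39·7+27)/106⌋ − ⌊(38·7+27)/106⌋ = ⌊300/106⌋ − ⌊293/106⌋ = 2 − 2 = 0
n=39: ⌊(40·7+27)/106⌋ − ⌊(39·7+27)/106⌋ = ⌊307/106⌋ − ⌊300/106⌋ = 2 − 2 = 0
n=40: ⌊(41·7+27)/106⌋ − ⌊(40·7+27)/106⌋ = ⌊314/106⌋ − ⌊307/106⌋ = 2 − 2 = 0
n=41: ⌊(42·7+27)/106⌋ − ⌊(41·7+27)/106⌋ = ⌊321/106⌋ − ⌊314/106⌋ = 3 − 2 = 1
n=42: ⌊(43·7+27)/106⌋ − ⌊(42·7+27)/106⌋ = ⌊328/106⌋ − ⌊321/106⌋ = 3 − 3 = 0
n=43: ⌊(44·7+27)/106⌋ − ⌊(43·7+27)/106⌋ = ⌊335/106⌋ − ⌊328/106⌋ = 3 − 3 = 0
n=44: ⌊(45·7+27)/106⌋ − ⌊(44·7+27)/106⌋ = ⌊342/106⌋ − ⌊335/106⌋ = 3 − 3 = 0
n=45: ⌊(46·7+27)/106⌋ − ⌊(45·7+27)/106⌋ = ⌊349/106⌋ − ⌊342/106⌋ = 3 − 3 = 0
n=46: ⌊(47·7+27)/106⌋ − ⌊(46·7+27)/106⌋ = ⌊356/106⌋ − ⌊349/106⌋ = 3 − 3 = 0
n=47: ⌊(48·7+27)/106⌋ − ⌊(47·7+27)/106⌋ = ⌊363/106⌋ − ⌊356/106⌋ = 3 − 3 = 0
n=48: ⌊(49·7+27)/106⌋ − ⌊(48·7+27)/106⌋ = ⌊370/106⌋ − ⌊363/106⌋ = 3 − 3 = 0
n=49: ⌊(50·7+27)/106⌋ − ⌊(49·7+27)/106⌋ = ⌊377/106⌋ − ⌊370/106⌋ = 3 − 3 = 0
n=50: ⌊(51·7+27)/106⌋ − ⌊(50·7+27)/106⌋ = ⌊384/106⌋ − ⌊377/106⌋ = 3 − 3 = 0
n=51: ⌊(52·7+27)/106⌋ − ⌊(51·7+27)/106⌋ = ⌊391/106⌋ − ⌊384/106⌋ = 3 − 3 = 0
n=52: ⌊(53·7+27)/106⌋ − ⌊(52·7+27)/106⌋ = ⌊398/106⌋ − ⌊391/106⌋ = 3 − 3 = 0
n=53: ⌊(54·7+27)/106⌋ − ⌊(53·7+27)/106⌋ = ⌊405/106⌋ − ⌊398/106⌋ = 3 − 3 = 0
n=54: ⌊(55·7+27)/106⌋ − ⌊(54·7+27)/106⌋ = ⌊412/106⌋ − ⌊405/106⌋ = 3 − 3 = 0
n=55: ⌊(56·7+27)/106⌋ − ⌊(55·7+27)/106⌋ = ⌊419/106⌋ − ⌊412/106⌋ = 3 − 3 = 0
n=56: ⌊(57·7+27)/106⌋ − ⌊(56·7+27)/106⌋ = ⌊426/106⌋ − ⌊419/106⌋ = 4 − 3 = 1
n=57: ⌊(58·7+27)/106⌋ − ⌊(57·7+27)/106⌋ = ⌊433/106⌋ − ⌊426/106⌋ = 4 − 4 = 0
n=58: ⌊(59·7+27)/106⌋ − ⌊(58·7+27)/106⌋ = ⌊440/106⌋ − ⌊433/106⌋ = 4 − 4 = 0
n=59: ⌊(60·7+27)/106⌋ − ⌊(59·7+27)/106⌋ = ⌊447/106⌋ − ⌊440/106⌋ = 4 − 4 = 0
n=60: ⌊(61·7+27)/106⌋ − ⌊(60·7+27)/106⌋ = ⌊454/106⌋ − ⌊447/106⌋ = 4 − 4 = 0
n=61: ⌊(62·7+27)/106⌋ − ⌊(61·7+27)/106⌋ = ⌊461/106⌋ − ⌊454/106⌋ = 4 − 4 = 0
n=62: ⌊(63·7+27)/106⌋ − ⌊(62·7+27)/106⌋ = ⌊468/106⌋ − ⌊461/106⌋ = 4 − 4 = 0
n=63: ⌊(64·7+27)/106⌋ − ⌊(63·7+27)/106⌋ = ⌊475/106⌋ − ⌊468/106⌋ = 4 − 4 = 0
n=64: ⌊(65·7+27)/106⌋ − ⌊(64·7+27)/106⌋ = ⌊482/106⌋ − ⌊475/106⌋ = 4 − 4 = 0
n=65: ⌊(66·7+27)/106⌋ − ⌊(65·7+27)/106⌋ = ⌊489/106⌋ − ⌊482/106⌋ = 4 − 4 = 0
n=66: ⌊(67·7+27)/106⌋ − ⌊(66·7+27)/106⌋ = ⌊496/106⌋ − ⌊489/106⌋ = 4 − 4 = 0
n=67: ⌊(68·7+27)/106⌋ − ⌊(67·7+27)/106⌋ = ⌊503/106⌋ − ⌊496/106⌋ = 4 − 4 = 0
n=68: ⌊(69·7+27)/106⌋ − ⌊(68·7+27)/106⌋ = ⌊510/106⌋ − ⌊503/106⌋ = 4 − 4 = 0
n=69: ⌊(70·7+27)/106⌋ − ⌊(69·7+27)/106⌋ = ⌊517/106⌋ − ⌊510/106⌋ = 4 − 4 = 0
n=70: ⌊(71·7+27)/106⌋ − ⌊(70·7+27)/106⌋ = ⌊524/106⌋ − ⌊517/106⌋ = 4 − 4 = 0
n=71: ⌊(72·7+27)/106⌋ − ⌊(71·7+27)/106⌋ = ⌊531/106⌋ − ⌊524/106⌋ = 5 − 4 = 1
n=72: ⌊(73·7+27)/106⌋ − ⌊(72·7+27)/106⌋ = ⌊538/106⌋ − ⌊531/106⌋ = 5 − 5 = 0
n=73: ⌊(74·7+27)/106⌋ − ⌊(73·7+27)/106⌋ = ⌊545/106⌋ − ⌊538/106⌋ = 5 − 5 = 0
n=74: ⌊(75·7+27)/106⌋ − ⌊(74·7+27)/106⌋ = ⌊552/106⌋ − ⌊545/106⌋ = 5 − 5 = 0
n=75: ⌊(76·7+27)/106⌋ − ⌊(75·7+27)/106⌋ = ⌊559/106⌋ − ⌊552/106⌋ = 5 − 5 = 0

0000000000010000000000000010000000000000010000000000000010000000000000010000


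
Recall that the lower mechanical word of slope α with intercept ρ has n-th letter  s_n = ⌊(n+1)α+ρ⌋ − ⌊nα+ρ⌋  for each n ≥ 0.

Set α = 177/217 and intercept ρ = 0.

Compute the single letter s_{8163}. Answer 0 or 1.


(n+1)α + ρ = (8164·177) / 217 = 1445028/217
nα + ρ     = (8163·177) / 217 = 1444851/217
⌊1445028/217⌋ = 6659,  ⌊1444851/217⌋ = 6658
s_{8163} = 6659 − 6658 = 1

1


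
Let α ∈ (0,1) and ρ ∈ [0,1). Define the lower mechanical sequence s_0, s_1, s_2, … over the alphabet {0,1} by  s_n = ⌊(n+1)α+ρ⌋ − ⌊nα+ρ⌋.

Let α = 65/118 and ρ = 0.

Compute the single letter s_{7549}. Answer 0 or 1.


(n+1)α + ρ = (7550·65) / 118 = 490750/118
nα + ρ     = (7549·65) / 118 = 490685/118
⌊490750/118⌋ = 4158,  ⌊490685/118⌋ = 4158
s_{7549} = 4158 − 4158 = 0

0


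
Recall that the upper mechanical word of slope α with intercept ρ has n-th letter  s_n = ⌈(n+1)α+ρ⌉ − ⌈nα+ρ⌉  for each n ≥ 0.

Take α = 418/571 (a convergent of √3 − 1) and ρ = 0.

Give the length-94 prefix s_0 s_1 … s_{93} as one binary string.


1110111011101101110111011101101110111011101101110111011011101110111011011101110111011011101110

n=0: ⌈(1·418)/571⌉ − ⌈(0·418)/571⌉ = ⌈418/571⌉ − ⌈0/571⌉ = 1 − 0 = 1
n=1: ⌈(2·418)/571⌉ − ⌈(1·418)/571⌉ = ⌈836/571⌉ − ⌈418/571⌉ = 2 − 1 = 1
n=2: ⌈(3·418)/571⌉ − ⌈(2·418)/571⌉ = ⌈1254/571⌉ − ⌈836/571⌉ = 3 − 2 = 1
n=3: ⌈(4·418)/571⌉ − ⌈(3·418)/571⌉ = ⌈1672/571⌉ − ⌈1254/571⌉ = 3 − 3 = 0
n=4: ⌈(5·418)/571⌉ − ⌈(4·418)/571⌉ = ⌈2090/571⌉ − ⌈1672/571⌉ = 4 − 3 = 1
n=5: ⌈(6·418)/571⌉ − ⌈(5·418)/571⌉ = ⌈2508/571⌉ − ⌈2090/571⌉ = 5 − 4 = 1
n=6: ⌈(7·418)/571⌉ − ⌈(6·418)/571⌉ = ⌈2926/571⌉ − ⌈2508/571⌉ = 6 − 5 = 1
n=7: ⌈(8·418)/571⌉ − ⌈(7·418)/571⌉ = ⌈3344/571⌉ − ⌈2926/571⌉ = 6 − 6 = 0
n=8: ⌈(9·418)/571⌉ − ⌈(8·418)/571⌉ = ⌈3762/571⌉ − ⌈3344/571⌉ = 7 − 6 = 1
n=9: ⌈(10·418)/571⌉ − ⌈(9·418)/571⌉ = ⌈4180/571⌉ − ⌈3762/571⌉ = 8 − 7 = 1
n=10: ⌈(11·418)/571⌉ − ⌈(10·418)/571⌉ = ⌈4598/571⌉ − ⌈4180/571⌉ = 9 − 8 = 1
n=11: ⌈(12·418)/571⌉ − ⌈(11·418)/571⌉ = ⌈5016/571⌉ − ⌈4598/571⌉ = 9 − 9 = 0
n=12: ⌈(13·418)/571⌉ − ⌈(12·418)/571⌉ = ⌈5434/571⌉ − ⌈5016/571⌉ = 10 − 9 = 1
n=13: ⌈(14·418)/571⌉ − ⌈(13·418)/571⌉ = ⌈5852/571⌉ − ⌈5434/571⌉ = 11 − 10 = 1
n=14: ⌈(15·418)/571⌉ − ⌈(14·418)/571⌉ = ⌈6270/571⌉ − ⌈5852/571⌉ = 11 − 11 = 0
n=15: ⌈(16·418)/571⌉ − ⌈(15·418)/571⌉ = ⌈6688/571⌉ − ⌈6270/571⌉ = 12 − 11 = 1
n=16: ⌈(17·418)/571⌉ − ⌈(16·418)/571⌉ = ⌈7106/571⌉ − ⌈6688/571⌉ = 13 − 12 = 1
n=17: ⌈(18·418)/571⌉ − ⌈(17·418)/571⌉ = ⌈7524/571⌉ − ⌈7106/571⌉ = 14 − 13 = 1
n=18: ⌈(19·418)/571⌉ − ⌈(18·418)/571⌉ = ⌈7942/571⌉ − ⌈7524/571⌉ = 14 − 14 = 0
n=19: ⌈(20·418)/571⌉ − ⌈(19·418)/571⌉ = ⌈8360/571⌉ − ⌈7942/571⌉ = 15 − 14 = 1
n=20: ⌈(21·418)/571⌉ − ⌈(20·418)/571⌉ = ⌈8778/571⌉ − ⌈8360/571⌉ = 16 − 15 = 1
n=21: ⌈(22·418)/571⌉ − ⌈(21·418)/571⌉ = ⌈9196/571⌉ − ⌈8778/571⌉ = 17 − 16 = 1
n=22: ⌈(23·418)/571⌉ − ⌈(22·418)/571⌉ = ⌈9614/571⌉ − ⌈9196/571⌉ = 17 − 17 = 0
n=23: ⌈(24·418)/571⌉ − ⌈(23·418)/571⌉ = ⌈10032/571⌉ − ⌈9614/571⌉ = 18 − 17 = 1
n=24: ⌈(25·418)/571⌉ − ⌈(24·418)/571⌉ = ⌈10450/571⌉ − ⌈10032/571⌉ = 19 − 18 = 1
n=25: ⌈(26·418)/571⌉ − ⌈(25·418)/571⌉ = ⌈10868/571⌉ − ⌈10450/571⌉ = 20 − 19 = 1
n=26: ⌈(27·418)/571⌉ − ⌈(26·418)/571⌉ = ⌈11286/571⌉ − ⌈10868/571⌉ = 20 − 20 = 0
n=27: ⌈(28·418)/571⌉ − ⌈(27·418)/571⌉ = ⌈11704/571⌉ − ⌈11286/571⌉ = 21 − 20 = 1
n=28: ⌈(29·418)/571⌉ − ⌈(28·418)/571⌉ = ⌈12122/571⌉ − ⌈11704/571⌉ = 22 − 21 = 1
n=29: ⌈(30·418)/571⌉ − ⌈(29·418)/571⌉ = ⌈12540/571⌉ − ⌈12122/571⌉ = 22 − 22 = 0
n=30: ⌈(31·418)/571⌉ − ⌈(30·418)/571⌉ = ⌈12958/571⌉ − ⌈12540/571⌉ = 23 − 22 = 1
n=31: ⌈(32·418)/571⌉ − ⌈(31·418)/571⌉ = ⌈13376/571⌉ − ⌈12958/571⌉ = 24 − 23 = 1
n=32: ⌈(33·418)/571⌉ − ⌈(32·418)/571⌉ = ⌈13794/571⌉ − ⌈13376/571⌉ = 25 − 24 = 1
n=33: ⌈(34·418)/571⌉ − ⌈(33·418)/571⌉ = ⌈14212/571⌉ − ⌈13794/571⌉ = 25 − 25 = 0
n=34: ⌈(35·418)/571⌉ − ⌈(34·418)/571⌉ = ⌈14630/571⌉ − ⌈14212/571⌉ = 26 − 25 = 1
n=35: ⌈(36·418)/571⌉ − ⌈(35·418)/571⌉ = ⌈15048/571⌉ − ⌈14630/571⌉ = 27 − 26 = 1
n=36: ⌈(37·418)/571⌉ − ⌈(36·418)/571⌉ = ⌈15466/571⌉ − ⌈15048/571⌉ = 28 − 27 = 1
n=37: ⌈(38·418)/571⌉ − ⌈(37·418)/571⌉ = ⌈15884/571⌉ − ⌈15466/571⌉ = 28 − 28 = 0
n=38: ⌈(39·418)/571⌉ − ⌈(38·418)/571⌉ = ⌈16302/571⌉ − ⌈15884/571⌉ = 29 − 28 = 1
n=39: ⌈(40·418)/571⌉ − ⌈(39·418)/571⌉ = ⌈16720/571⌉ − ⌈16302/571⌉ = 30 − 29 = 1
n=40: ⌈(41·418)/571⌉ − ⌈(40·418)/571⌉ = ⌈17138/571⌉ − ⌈16720/571⌉ = 31 − 30 = 1
n=41: ⌈(42·418)/571⌉ − ⌈(41·418)/571⌉ = ⌈17556/571⌉ − ⌈17138/571⌉ = 31 − 31 = 0
n=42: ⌈(43·418)/571⌉ − ⌈(42·418)/571⌉ = ⌈17974/571⌉ − ⌈17556/571⌉ = 32 − 31 = 1
n=43: ⌈(44·418)/571⌉ − ⌈(43·418)/571⌉ = ⌈18392/571⌉ − ⌈17974/571⌉ = 33 − 32 = 1
n=44: ⌈(45·418)/571⌉ − ⌈(44·418)/571⌉ = ⌈18810/571⌉ − ⌈18392/571⌉ = 33 − 33 = 0
n=45: ⌈(46·418)/571⌉ − ⌈(45·418)/571⌉ = ⌈19228/571⌉ − ⌈18810/571⌉ = 34 − 33 = 1
n=46: ⌈(47·418)/571⌉ − ⌈(46·418)/571⌉ = ⌈19646/571⌉ − ⌈19228/571⌉ = 35 − 34 = 1
n=47: ⌈(48·418)/571⌉ − ⌈(47·418)/571⌉ = ⌈20064/571⌉ − ⌈19646/571⌉ = 36 − 35 = 1
n=48: ⌈(49·418)/571⌉ − ⌈(48·418)/571⌉ = ⌈20482/571⌉ − ⌈20064/571⌉ = 36 − 36 = 0
n=49: ⌈(50·418)/571⌉ − ⌈(49·418)/571⌉ = ⌈20900/571⌉ − ⌈20482/571⌉ = 37 − 36 = 1
n=50: ⌈(51·418)/571⌉ − ⌈(50·418)/571⌉ = ⌈21318/571⌉ − ⌈20900/571⌉ = 38 − 37 = 1
n=51: ⌈(52·418)/571⌉ − ⌈(51·418)/571⌉ = ⌈21736/571⌉ − ⌈21318/571⌉ = 39 − 38 = 1
n=52: ⌈(53·418)/571⌉ − ⌈(52·418)/571⌉ = ⌈22154/571⌉ − ⌈21736/571⌉ = 39 − 39 = 0
n=53: ⌈(54·418)/571⌉ − ⌈(53·418)/571⌉ = ⌈22572/571⌉ − ⌈22154/571⌉ = 40 − 39 = 1
n=54: ⌈(55·418)/571⌉ − ⌈(54·418)/571⌉ = ⌈22990/571⌉ − ⌈22572/571⌉ = 41 − 40 = 1
n=55: ⌈(56·418)/571⌉ − ⌈(55·418)/571⌉ = ⌈23408/571⌉ − ⌈22990/571⌉ = 41 − 41 = 0
n=56: ⌈(57·418)/571⌉ − ⌈(56·418)/571⌉ = ⌈23826/571⌉ − ⌈23408/571⌉ = 42 − 41 = 1
n=57: ⌈(58·418)/571⌉ − ⌈(57·418)/571⌉ = ⌈24244/571⌉ − ⌈23826/571⌉ = 43 − 42 = 1
n=58: ⌈(59·418)/571⌉ − ⌈(58·418)/571⌉ = ⌈24662/571⌉ − ⌈24244/571⌉ = 44 − 43 = 1
n=59: ⌈(60·418)/571⌉ − ⌈(59·418)/571⌉ = ⌈25080/571⌉ − ⌈24662/571⌉ = 44 − 44 = 0
n=60: ⌈(61·418)/571⌉ − ⌈(60·418)/571⌉ = ⌈25498/571⌉ − ⌈25080/571⌉ = 45 − 44 = 1
n=61: ⌈(62·418)/571⌉ − ⌈(61·418)/571⌉ = ⌈25916/571⌉ − ⌈25498/571⌉ = 46 − 45 = 1
n=62: ⌈(63·418)/571⌉ − ⌈(62·418)/571⌉ = ⌈26334/571⌉ − ⌈25916/571⌉ = 47 − 46 = 1
n=63: ⌈(64·418)/571⌉ − ⌈(63·418)/571⌉ = ⌈26752/571⌉ − ⌈26334/571⌉ = 47 − 47 = 0
n=64: ⌈(65·418)/571⌉ − ⌈(64·418)/571⌉ = ⌈27170/571⌉ − ⌈26752/571⌉ = 48 − 47 = 1
n=65: ⌈(66·418)/571⌉ − ⌈(65·418)/571⌉ = ⌈27588/571⌉ − ⌈27170/571⌉ = 49 − 48 = 1
n=66: ⌈(67·418)/571⌉ − ⌈(66·418)/571⌉ = ⌈28006/571⌉ − ⌈27588/571⌉ = 50 − 49 = 1
n=67: ⌈(68·418)/571⌉ − ⌈(67·418)/571⌉ = ⌈28424/571⌉ − ⌈28006/571⌉ = 50 − 50 = 0
n=68: ⌈(69·418)/571⌉ − ⌈(68·418)/571⌉ = ⌈28842/571⌉ − ⌈28424/571⌉ = 51 − 50 = 1
n=69: ⌈(70·418)/571⌉ − ⌈(69·418)/571⌉ = ⌈29260/571⌉ − ⌈28842/571⌉ = 52 − 51 = 1
n=70: ⌈(71·418)/571⌉ − ⌈(70·418)/571⌉ = ⌈29678/571⌉ − ⌈29260/571⌉ = 52 − 52 = 0
n=71: ⌈(72·418)/571⌉ − ⌈(71·418)/571⌉ = ⌈30096/571⌉ − ⌈29678/571⌉ = 53 − 52 = 1
n=72: ⌈(73·418)/571⌉ − ⌈(72·418)/571⌉ = ⌈30514/571⌉ − ⌈30096/571⌉ = 54 − 53 = 1
n=73: ⌈(74·418)/571⌉ − ⌈(73·418)/571⌉ = ⌈30932/571⌉ − ⌈30514/571⌉ = 55 − 54 = 1
n=74: ⌈(75·418)/571⌉ − ⌈(74·418)/571⌉ = ⌈31350/571⌉ − ⌈30932/571⌉ = 55 − 55 = 0
n=75: ⌈(76·418)/571⌉ − ⌈(75·418)/571⌉ = ⌈31768/571⌉ − ⌈31350/571⌉ = 56 − 55 = 1
n=76: ⌈(77·418)/571⌉ − ⌈(76·418)/571⌉ = ⌈32186/571⌉ − ⌈31768/571⌉ = 57 − 56 = 1
n=77: ⌈(78·418)/571⌉ − ⌈(77·418)/571⌉ = ⌈32604/571⌉ − ⌈32186/571⌉ = 58 − 57 = 1
n=78: ⌈(79·418)/571⌉ − ⌈(78·418)/571⌉ = ⌈33022/571⌉ − ⌈32604/571⌉ = 58 − 58 = 0
n=79: ⌈(80·418)/571⌉ − ⌈(79·418)/571⌉ = ⌈33440/571⌉ − ⌈33022/571⌉ = 59 − 58 = 1
n=80: ⌈(81·418)/571⌉ − ⌈(80·418)/571⌉ = ⌈33858/571⌉ − ⌈33440/571⌉ = 60 − 59 = 1
n=81: ⌈(82·418)/571⌉ − ⌈(81·418)/571⌉ = ⌈34276/571⌉ − ⌈33858/571⌉ = 61 − 60 = 1
n=82: ⌈(83·418)/571⌉ − ⌈(82·418)/571⌉ = ⌈34694/571⌉ − ⌈34276/571⌉ = 61 − 61 = 0
n=83: ⌈(84·418)/571⌉ − ⌈(83·418)/571⌉ = ⌈35112/571⌉ − ⌈34694/571⌉ = 62 − 61 = 1
n=84: ⌈(85·418)/571⌉ − ⌈(84·418)/571⌉ = ⌈35530/571⌉ − ⌈35112/571⌉ = 63 − 62 = 1
n=85: ⌈(86·418)/571⌉ − ⌈(85·418)/571⌉ = ⌈35948/571⌉ − ⌈35530/571⌉ = 63 − 63 = 0
n=86: ⌈(87·418)/571⌉ − ⌈(86·418)/571⌉ = ⌈36366/571⌉ − ⌈35948/571⌉ = 64 − 63 = 1
n=87: ⌈(88·418)/571⌉ − ⌈(87·418)/571⌉ = ⌈36784/571⌉ − ⌈36366/571⌉ = 65 − 64 = 1
n=88: ⌈(89·418)/571⌉ − ⌈(88·418)/571⌉ = ⌈37202/571⌉ − ⌈36784/571⌉ = 66 − 65 = 1
n=89: ⌈(90·418)/571⌉ − ⌈(89·418)/571⌉ = ⌈37620/571⌉ − ⌈37202/571⌉ = 66 − 66 = 0
n=90: ⌈(91·418)/571⌉ − ⌈(90·418)/571⌉ = ⌈38038/571⌉ − ⌈37620/571⌉ = 67 − 66 = 1
n=91: ⌈(92·418)/571⌉ − ⌈(91·418)/571⌉ = ⌈38456/571⌉ − ⌈38038/571⌉ = 68 − 67 = 1
n=92: ⌈(93·418)/571⌉ − ⌈(92·418)/571⌉ = ⌈38874/571⌉ − ⌈38456/571⌉ = 69 − 68 = 1
n=93: ⌈(94·418)/571⌉ − ⌈(93·418)/571⌉ = ⌈39292/571⌉ − ⌈38874/571⌉ = 69 − 69 = 0


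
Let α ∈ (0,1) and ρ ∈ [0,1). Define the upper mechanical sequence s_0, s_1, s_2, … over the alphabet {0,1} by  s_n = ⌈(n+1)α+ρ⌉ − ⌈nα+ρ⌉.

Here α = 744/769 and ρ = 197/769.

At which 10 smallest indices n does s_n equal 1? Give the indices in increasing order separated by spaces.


n=0: ⌈941/769⌉−⌈197/769⌉ = 2−1 = 1  ← one
n=1: ⌈1685/769⌉−⌈941/769⌉ = 3−2 = 1  ← one
n=2: ⌈2429/769⌉−⌈1685/769⌉ = 4−3 = 1  ← one
n=3: ⌈3173/769⌉−⌈2429/769⌉ = 5−4 = 1  ← one
n=4: ⌈3917/769⌉−⌈3173/769⌉ = 6−5 = 1  ← one
n=5: ⌈4661/769⌉−⌈3917/769⌉ = 7−6 = 1  ← one
n=6: ⌈5405/769⌉−⌈4661/769⌉ = 8−7 = 1  ← one
n=7: ⌈6149/769⌉−⌈5405/769⌉ = 8−8 = 0
n=8: ⌈6893/769⌉−⌈6149/769⌉ = 9−8 = 1  ← one
n=9: ⌈7637/769⌉−⌈6893/769⌉ = 10−9 = 1  ← one
n=10: ⌈8381/769⌉−⌈7637/769⌉ = 11−10 = 1  ← one
positions of the first 10 ones: 0 1 2 3 4 5 6 8 9 10

0 1 2 3 4 5 6 8 9 10


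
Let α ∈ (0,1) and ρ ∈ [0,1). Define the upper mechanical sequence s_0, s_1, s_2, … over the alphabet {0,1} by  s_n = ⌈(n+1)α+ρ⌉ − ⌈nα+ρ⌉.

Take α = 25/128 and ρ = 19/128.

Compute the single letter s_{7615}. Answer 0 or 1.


(n+1)α + ρ = (7616·25 + 19) / 128 = 190419/128
nα + ρ     = (7615·25 + 19) / 128 = 190394/128
⌈190419/128⌉ = 1488,  ⌈190394/128⌉ = 1488
s_{7615} = 1488 − 1488 = 0

0


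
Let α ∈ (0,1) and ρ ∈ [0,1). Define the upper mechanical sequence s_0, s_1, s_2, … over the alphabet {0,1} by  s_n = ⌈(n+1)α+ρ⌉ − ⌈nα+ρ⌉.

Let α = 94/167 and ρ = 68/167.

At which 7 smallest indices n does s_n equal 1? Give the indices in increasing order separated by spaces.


1 2 4 6 8 9 11

n=0: ⌈162/167⌉−⌈68/167⌉ = 1−1 = 0
n=1: ⌈256/167⌉−⌈162/167⌉ = 2−1 = 1  ← one
n=2: ⌈350/167⌉−⌈256/167⌉ = 3−2 = 1  ← one
n=3: ⌈444/167⌉−⌈350/167⌉ = 3−3 = 0
n=4: ⌈538/167⌉−⌈444/167⌉ = 4−3 = 1  ← one
n=5: ⌈632/167⌉−⌈538/167⌉ = 4−4 = 0
n=6: ⌈726/167⌉−⌈632/167⌉ = 5−4 = 1  ← one
n=7: ⌈820/167⌉−⌈726/167⌉ = 5−5 = 0
n=8: ⌈914/167⌉−⌈820/167⌉ = 6−5 = 1  ← one
n=9: ⌈1008/167⌉−⌈914/167⌉ = 7−6 = 1  ← one
n=10: ⌈1102/167⌉−⌈1008/167⌉ = 7−7 = 0
n=11: ⌈1196/167⌉−⌈1102/167⌉ = 8−7 = 1  ← one
positions of the first 7 ones: 1 2 4 6 8 9 11


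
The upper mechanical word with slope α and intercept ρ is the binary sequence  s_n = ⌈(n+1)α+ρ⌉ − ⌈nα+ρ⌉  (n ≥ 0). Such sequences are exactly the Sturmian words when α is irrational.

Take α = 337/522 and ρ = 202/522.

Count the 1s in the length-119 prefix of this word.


#1s = Σ_{n=0}^{118} s_n = Σ_{n=0}^{118} (⌈(n+1)α+ρ⌉ − ⌈nα+ρ⌉)
the sum telescopes: every ⌈nα+ρ⌉ with 0 < n < 119 appears once with + and once with −, leaving ⌈119α+ρ⌉ − ⌈0·α+ρ⌉
119α + ρ = (119·337 + 202) / 522 = 40305/522
ρ = 202/522
⌈40305/522⌉ = 78,  ⌈202/522⌉ = 1
#1s = 78 − 1 = 77

77


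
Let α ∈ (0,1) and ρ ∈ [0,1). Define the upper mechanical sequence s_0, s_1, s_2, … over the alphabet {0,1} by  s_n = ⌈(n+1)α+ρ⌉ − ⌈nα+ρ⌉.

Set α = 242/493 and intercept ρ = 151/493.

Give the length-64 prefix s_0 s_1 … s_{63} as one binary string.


n=0: ⌈(1·242+151)/493⌉ − ⌈(0·242+151)/493⌉ = ⌈393/493⌉ − ⌈151/493⌉ = 1 − 1 = 0
n=1: ⌈(2·242+151)/493⌉ − ⌈(1·242+151)/493⌉ = ⌈635/493⌉ − ⌈393/493⌉ = 2 − 1 = 1
n=2: ⌈(3·242+151)/493⌉ − ⌈(2·242+151)/493⌉ = ⌈877/493⌉ − ⌈635/493⌉ = 2 − 2 = 0
n=3: ⌈(4·242+151)/493⌉ − ⌈(3·242+151)/493⌉ = ⌈1119/493⌉ − ⌈877/493⌉ = 3 − 2 = 1
n=4: ⌈(5·242+151)/493⌉ − ⌈(4·242+151)/493⌉ = ⌈1361/493⌉ − ⌈1119/493⌉ = 3 − 3 = 0
n=5: ⌈(6·242+151)/493⌉ − ⌈(5·242+151)/493⌉ = ⌈1603/493⌉ − ⌈1361/493⌉ = 4 − 3 = 1
n=6: ⌈(7·242+151)/493⌉ − ⌈(6·242+151)/493⌉ = ⌈1845/493⌉ − ⌈1603/493⌉ = 4 − 4 = 0
n=7: ⌈(8·242+151)/493⌉ − ⌈(7·242+151)/493⌉ = ⌈2087/493⌉ − ⌈1845/493⌉ = 5 − 4 = 1
n=8: ⌈(9·242+151)/493⌉ − ⌈(8·242+151)/493⌉ = ⌈2329/493⌉ − ⌈2087/493⌉ = 5 − 5 = 0
n=9: ⌈(10·242+151)/493⌉ − ⌈(9·242+151)/493⌉ = ⌈2571/493⌉ − ⌈2329/493⌉ = 6 − 5 = 1
n=10: ⌈(11·242+151)/493⌉ − ⌈(10·242+151)/493⌉ = ⌈2813/493⌉ − ⌈2571/493⌉ = 6 − 6 = 0
n=11: ⌈(12·242+151)/493⌉ − ⌈(11·242+151)/493⌉ = ⌈3055/493⌉ − ⌈2813/493⌉ = 7 − 6 = 1
n=12: ⌈(13·242+151)/493⌉ − ⌈(12·242+151)/493⌉ = ⌈3297/493⌉ − ⌈3055/493⌉ = 7 − 7 = 0
n=13: ⌈(14·242+151)/493⌉ − ⌈(13·242+151)/493⌉ = ⌈3539/493⌉ − ⌈3297/493⌉ = 8 − 7 = 1
n=14: ⌈(15·242+151)/493⌉ − ⌈(14·242+151)/493⌉ = ⌈3781/493⌉ − ⌈3539/493⌉ = 8 − 8 = 0
n=15: ⌈(16·242+151)/493⌉ − ⌈(15·242+151)/493⌉ = ⌈4023/493⌉ − ⌈3781/493⌉ = 9 − 8 = 1
n=16: ⌈(17·242+151)/493⌉ − ⌈(16·242+151)/493⌉ = ⌈4265/493⌉ − ⌈4023/493⌉ = 9 − 9 = 0
n=17: ⌈(18·242+151)/493⌉ − ⌈(17·242+151)/493⌉ = ⌈4507/493⌉ − ⌈4265/493⌉ = 10 − 9 = 1
n=18: ⌈(19·242+151)/493⌉ − ⌈(18·242+151)/493⌉ = ⌈4749/493⌉ − ⌈4507/493⌉ = 10 − 10 = 0
n=19: ⌈(20·242+151)/493⌉ − ⌈(19·242+151)/493⌉ = ⌈4991/493⌉ − ⌈4749/493⌉ = 11 − 10 = 1
n=20: ⌈(21·242+151)/493⌉ − ⌈(20·242+151)/493⌉ = ⌈5233/493⌉ − ⌈4991/493⌉ = 11 − 11 = 0
n=21: ⌈(22·242+151)/493⌉ − ⌈(21·242+151)/493⌉ = ⌈5475/493⌉ − ⌈5233/493⌉ = 12 − 11 = 1
n=22: ⌈(23·242+151)/493⌉ − ⌈(22·242+151)/493⌉ = ⌈5717/493⌉ − ⌈5475/493⌉ = 12 − 12 = 0
n=23: ⌈(24·242+151)/493⌉ − ⌈(23·242+151)/493⌉ = ⌈5959/493⌉ − ⌈5717/493⌉ = 13 − 12 = 1
n=24: ⌈(25·242+151)/493⌉ − ⌈(24·242+151)/493⌉ = ⌈6201/493⌉ − ⌈5959/493⌉ = 13 − 13 = 0
n=25: ⌈(26·242+151)/493⌉ − ⌈(25·242+151)/493⌉ = ⌈6443/493⌉ − ⌈6201/493⌉ = 14 − 13 = 1
n=26: ⌈(27·242+151)/493⌉ − ⌈(26·242+151)/493⌉ = ⌈6685/493⌉ − ⌈6443/493⌉ = 14 − 14 = 0
n=27: ⌈(28·242+151)/493⌉ − ⌈(27·242+151)/493⌉ = ⌈6927/493⌉ − ⌈6685/493⌉ = 15 − 14 = 1
n=28: ⌈(29·242+151)/493⌉ − ⌈(28·242+151)/493⌉ = ⌈7169/493⌉ − ⌈6927/493⌉ = 15 − 15 = 0
n=29: ⌈(30·242+151)/493⌉ − ⌈(29·242+151)/493⌉ = ⌈7411/493⌉ − ⌈7169/493⌉ = 16 − 15 = 1
n=30: ⌈(31·242+151)/493⌉ − ⌈(30·242+151)/493⌉ = ⌈7653/493⌉ − ⌈7411/493⌉ = 16 − 16 = 0
n=31: ⌈(32·242+151)/493⌉ − ⌈(31·242+151)/493⌉ = ⌈7895/493⌉ − ⌈7653/493⌉ = 17 − 16 = 1
n=32: ⌈(33·242+151)/493⌉ − ⌈(32·242+151)/493⌉ = ⌈8137/493⌉ − ⌈7895/493⌉ = 17 − 17 = 0
n=33: ⌈(34·242+151)/493⌉ − ⌈(33·242+151)/493⌉ = ⌈8379/493⌉ − ⌈8137/493⌉ = 17 − 17 = 0
n=34: ⌈(35·242+151)/493⌉ − ⌈(34·242+151)/493⌉ = ⌈8621/493⌉ − ⌈8379/493⌉ = 18 − 17 = 1
n=35: ⌈(36·242+151)/493⌉ − ⌈(35·242+151)/493⌉ = ⌈8863/493⌉ − ⌈8621/493⌉ = 18 − 18 = 0
n=36: ⌈(37·242+151)/493⌉ − ⌈(36·242+151)/493⌉ = ⌈9105/493⌉ − ⌈8863/493⌉ = 19 − 18 = 1
n=37: ⌈(38·242+151)/493⌉ − ⌈(37·242+151)/493⌉ = ⌈9347/493⌉ − ⌈9105/493⌉ = 19 − 19 = 0
n=38: ⌈(39·242+151)/493⌉ − ⌈(38·242+151)/493⌉ = ⌈9589/493⌉ − ⌈9347/493⌉ = 20 − 19 = 1
n=39: ⌈(40·242+151)/493⌉ − ⌈(39·242+151)/493⌉ = ⌈9831/493⌉ − ⌈9589/493⌉ = 20 − 20 = 0
n=40: ⌈(41·242+151)/493⌉ − ⌈(40·242+151)/493⌉ = ⌈10073/493⌉ − ⌈9831/493⌉ = 21 − 20 = 1
n=41: ⌈(42·242+151)/493⌉ − ⌈(41·242+151)/493⌉ = ⌈10315/493⌉ − ⌈10073/493⌉ = 21 − 21 = 0
n=42: ⌈(43·242+151)/493⌉ − ⌈(42·242+151)/493⌉ = ⌈10557/493⌉ − ⌈10315/493⌉ = 22 − 21 = 1
n=43: ⌈(44·242+151)/493⌉ − ⌈(43·242+151)/493⌉ = ⌈10799/493⌉ − ⌈10557/493⌉ = 22 − 22 = 0
n=44: ⌈(45·242+151)/493⌉ − ⌈(44·242+151)/493⌉ = ⌈11041/493⌉ − ⌈10799/493⌉ = 23 − 22 = 1
n=45: ⌈(46·242+151)/493⌉ − ⌈(45·242+151)/493⌉ = ⌈11283/493⌉ − ⌈11041/493⌉ = 23 − 23 = 0
n=46: ⌈(47·242+151)/493⌉ − ⌈(46·242+151)/493⌉ = ⌈11525/493⌉ − ⌈11283/493⌉ = 24 − 23 = 1
n=47: ⌈(48·242+151)/493⌉ − ⌈(47·242+151)/493⌉ = ⌈11767/493⌉ − ⌈11525/493⌉ = 24 − 24 = 0
n=48: ⌈(49·242+151)/493⌉ − ⌈(48·242+151)/493⌉ = ⌈12009/493⌉ − ⌈11767/493⌉ = 25 − 24 = 1
n=49: ⌈(50·242+151)/493⌉ − ⌈(49·242+151)/493⌉ = ⌈12251/493⌉ − ⌈12009/493⌉ = 25 − 25 = 0
n=50: ⌈(51·242+151)/493⌉ − ⌈(50·242+151)/493⌉ = ⌈12493/493⌉ − ⌈12251/493⌉ = 26 − 25 = 1
n=51: ⌈(52·242+151)/493⌉ − ⌈(51·242+151)/493⌉ = ⌈12735/493⌉ − ⌈12493/493⌉ = 26 − 26 = 0
n=52: ⌈(53·242+151)/493⌉ − ⌈(52·242+151)/493⌉ = ⌈12977/493⌉ − ⌈12735/493⌉ = 27 − 26 = 1
n=53: ⌈(54·242+151)/493⌉ − ⌈(53·242+151)/493⌉ = ⌈13219/493⌉ − ⌈12977/493⌉ = 27 − 27 = 0
n=54: ⌈(55·242+151)/493⌉ − ⌈(54·242+151)/493⌉ = ⌈13461/493⌉ − ⌈13219/493⌉ = 28 − 27 = 1
n=55: ⌈(56·242+151)/493⌉ − ⌈(55·242+151)/493⌉ = ⌈13703/493⌉ − ⌈13461/493⌉ = 28 − 28 = 0
n=56: ⌈(57·242+151)/493⌉ − ⌈(56·242+151)/493⌉ = ⌈13945/493⌉ − ⌈13703/493⌉ = 29 − 28 = 1
n=57: ⌈(58·242+151)/493⌉ − ⌈(57·242+151)/493⌉ = ⌈14187/493⌉ − ⌈13945/493⌉ = 29 − 29 = 0
n=58: ⌈(59·242+151)/493⌉ − ⌈(58·242+151)/493⌉ = ⌈14429/493⌉ − ⌈14187/493⌉ = 30 − 29 = 1
n=59: ⌈(60·242+151)/493⌉ − ⌈(59·242+151)/493⌉ = ⌈14671/493⌉ − ⌈14429/493⌉ = 30 − 30 = 0
n=60: ⌈(61·242+151)/493⌉ − ⌈(60·242+151)/493⌉ = ⌈14913/493⌉ − ⌈14671/493⌉ = 31 − 30 = 1
n=61: ⌈(62·242+151)/493⌉ − ⌈(61·242+151)/493⌉ = ⌈15155/493⌉ − ⌈14913/493⌉ = 31 − 31 = 0
n=62: ⌈(63·242+151)/493⌉ − ⌈(62·242+151)/493⌉ = ⌈15397/493⌉ − ⌈15155/493⌉ = 32 − 31 = 1
n=63: ⌈(64·242+151)/493⌉ − ⌈(63·242+151)/493⌉ = ⌈15639/493⌉ − ⌈15397/493⌉ = 32 − 32 = 0

0101010101010101010101010101010100101010101010101010101010101010


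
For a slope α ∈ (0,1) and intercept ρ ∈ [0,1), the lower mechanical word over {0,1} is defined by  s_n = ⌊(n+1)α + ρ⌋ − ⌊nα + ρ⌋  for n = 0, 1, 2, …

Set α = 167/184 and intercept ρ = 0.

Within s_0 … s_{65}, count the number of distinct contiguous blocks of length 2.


t_n = ⌊(n·167)/184⌋ for n = 0 … 66:
  n=0…9: ⌊0/184⌋=0 ⌊167/184⌋=0 ⌊334/184⌋=1 ⌊501/184⌋=2 ⌊668/184⌋=3 ⌊835/184⌋=4 ⌊1002/184⌋=5 ⌊1169/184⌋=6 ⌊1336/184⌋=7 ⌊1503/184⌋=8
  n=10…19: ⌊1670/184⌋=9 ⌊1837/184⌋=9 ⌊2004/184⌋=10 ⌊2171/184⌋=11 ⌊2338/184⌋=12 ⌊2505/184⌋=13 ⌊2672/184⌋=14 ⌊2839/184⌋=15 ⌊3006/184⌋=16 ⌊3173/184⌋=17
  n=20…29: ⌊3340/184⌋=18 ⌊3507/184⌋=19 ⌊3674/184⌋=19 ⌊3841/184⌋=20 ⌊4008/184⌋=21 ⌊4175/184⌋=22 ⌊4342/184⌋=23 ⌊4509/184⌋=24 ⌊4676/184⌋=25 ⌊4843/184⌋=26
  n=30…39: ⌊5010/184⌋=27 ⌊5177/184⌋=28 ⌊5344/184⌋=29 ⌊5511/184⌋=29 ⌊5678/184⌋=30 ⌊5845/184⌋=31 ⌊6012/184⌋=32 ⌊6179/184⌋=33 ⌊6346/184⌋=34 ⌊6513/184⌋=35
  n=40…49: ⌊6680/184⌋=36 ⌊6847/184⌋=37 ⌊7014/184⌋=38 ⌊7181/184⌋=39 ⌊7348/184⌋=39 ⌊7515/184⌋=40 ⌊7682/184⌋=41 ⌊7849/184⌋=42 ⌊8016/184⌋=43 ⌊8183/184⌋=44
  n=50…59: ⌊8350/184⌋=45 ⌊8517/184⌋=46 ⌊8684/184⌋=47 ⌊8851/184⌋=48 ⌊9018/184⌋=49 ⌊9185/184⌋=49 ⌊9352/184⌋=50 ⌊9519/184⌋=51 ⌊9686/184⌋=52 ⌊9853/184⌋=53
  n=60…66: ⌊10020/184⌋=54 ⌊10187/184⌋=55 ⌊10354/184⌋=56 ⌊10521/184⌋=57 ⌊10688/184⌋=58 ⌊10855/184⌋=58 ⌊11022/184⌋=59
s_n = t_(n+1) − t_n for n = 0 … 65 gives
prefix = 011111111101111111111011111111110111111111101111111111011111111101
slide a length-2 window over [0..1] … [64..65] (65 windows); first occurrence of each distinct factor:
  [  0..  1] 01
  [  1..  2] 11
  [  9.. 10] 10
  (the other 62 windows repeat one of these)
distinct factors: {01, 10, 11}
count = 3  (Sturmian bound for length 2 is 3)

3


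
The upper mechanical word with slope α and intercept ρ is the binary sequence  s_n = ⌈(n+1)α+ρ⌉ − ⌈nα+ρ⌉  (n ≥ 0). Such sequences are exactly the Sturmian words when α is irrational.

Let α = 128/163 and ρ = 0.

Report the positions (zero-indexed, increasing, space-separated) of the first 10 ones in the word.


n=0: ⌈128/163⌉−⌈0/163⌉ = 1−0 = 1  ← one
n=1: ⌈256/163⌉−⌈128/163⌉ = 2−1 = 1  ← one
n=2: ⌈384/163⌉−⌈256/163⌉ = 3−2 = 1  ← one
n=3: ⌈512/163⌉−⌈384/163⌉ = 4−3 = 1  ← one
n=4: ⌈640/163⌉−⌈512/163⌉ = 4−4 = 0
n=5: ⌈768/163⌉−⌈640/163⌉ = 5−4 = 1  ← one
n=6: ⌈896/163⌉−⌈768/163⌉ = 6−5 = 1  ← one
n=7: ⌈1024/163⌉−⌈896/163⌉ = 7−6 = 1  ← one
n=8: ⌈1152/163⌉−⌈1024/163⌉ = 8−7 = 1  ← one
n=9: ⌈1280/163⌉−⌈1152/163⌉ = 8−8 = 0
n=10: ⌈1408/163⌉−⌈1280/163⌉ = 9−8 = 1  ← one
n=11: ⌈1536/163⌉−⌈1408/163⌉ = 10−9 = 1  ← one
positions of the first 10 ones: 0 1 2 3 5 6 7 8 10 11

0 1 2 3 5 6 7 8 10 11
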